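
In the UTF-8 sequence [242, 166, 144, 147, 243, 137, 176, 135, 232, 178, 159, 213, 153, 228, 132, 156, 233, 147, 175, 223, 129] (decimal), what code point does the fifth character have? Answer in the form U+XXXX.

U+411C

Offset 0: leading byte 0xF2 = 11110010 → 4-byte char #1 = F2 A6 90 93.
Offset 4: leading byte 0xF3 = 11110011 → 4-byte char #2 = F3 89 B0 87.
Offset 8: leading byte 0xE8 = 11101000 → 3-byte char #3 = E8 B2 9F.
Offset 11: leading byte 0xD5 = 11010101 → 2-byte char #4 = D5 99.
Offset 13: leading byte 0xE4 = 11100100 → 3-byte char #5 = E4 84 9C.
Leading byte 0xE4 = 11100100 matches 1110xxxx → 3-byte sequence.
Byte 1: 0xE4 = 11100100, payload 0100 (4 bits).
Byte 2: 0x84 = 10000100 (10xxxxxx ✓), payload 000100.
Byte 3: 0x9C = 10011100 (10xxxxxx ✓), payload 011100.
Concatenate: 0100000100011100 = 0x411C (16 bits → U+411C).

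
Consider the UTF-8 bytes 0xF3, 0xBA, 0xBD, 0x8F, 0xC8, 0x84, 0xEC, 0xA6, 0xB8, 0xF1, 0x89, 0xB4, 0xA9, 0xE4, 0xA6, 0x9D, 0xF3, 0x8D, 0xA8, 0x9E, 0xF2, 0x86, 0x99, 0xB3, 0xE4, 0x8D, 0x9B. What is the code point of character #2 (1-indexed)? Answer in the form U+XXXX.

U+0204

Offset 0: leading byte 0xF3 = 11110011 → 4-byte char #1 = F3 BA BD 8F.
Offset 4: leading byte 0xC8 = 11001000 → 2-byte char #2 = C8 84.
Leading byte 0xC8 = 11001000 matches 110xxxxx → 2-byte sequence.
Byte 1: 0xC8 = 11001000, payload 01000 (5 bits).
Byte 2: 0x84 = 10000100 (10xxxxxx ✓), payload 000100.
Concatenate: 01000000100 = 0x204 (11 bits → U+0204).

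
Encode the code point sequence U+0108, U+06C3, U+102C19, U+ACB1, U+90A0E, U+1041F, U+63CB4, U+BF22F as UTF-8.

U+0108: 2-byte form → C4 88.
U+06C3: 2-byte form → DB 83.
U+102C19: 4-byte form → F4 82 B0 99.
U+ACB1: 3-byte form → EA B2 B1.
U+90A0E: 4-byte form → F2 90 A8 8E.
U+1041F: 4-byte form → F0 90 90 9F.
U+63CB4: 4-byte form → F1 A3 B2 B4.
U+BF22F: 4-byte form → F2 BF 88 AF.
Concatenated (27 bytes): C4 88 DB 83 F4 82 B0 99 EA B2 B1 F2 90 A8 8E F0 90 90 9F F1 A3 B2 B4 F2 BF 88 AF.

C4 88 DB 83 F4 82 B0 99 EA B2 B1 F2 90 A8 8E F0 90 90 9F F1 A3 B2 B4 F2 BF 88 AF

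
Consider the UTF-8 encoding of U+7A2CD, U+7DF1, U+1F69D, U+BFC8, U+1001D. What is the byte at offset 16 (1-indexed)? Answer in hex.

0x90

1-indexed offset 16 is 0-indexed offset 15.
U+7A2CD → 4-byte form F1 BA 8B 8D at offsets 0–3.
U+7DF1 → 3-byte form E7 B7 B1 at offsets 4–6.
U+1F69D → 4-byte form F0 9F 9A 9D at offsets 7–10.
U+BFC8 → 3-byte form EB BF 88 at offsets 11–13.
U+1001D → 4-byte form F0 90 80 9D at offsets 14–17.
Offset 15 falls in char 5's range; it's byte 2 of F0 90 80 9D = 0x90.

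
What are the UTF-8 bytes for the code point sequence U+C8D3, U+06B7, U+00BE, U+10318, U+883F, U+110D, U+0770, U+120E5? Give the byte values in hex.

U+C8D3: 3-byte form → EC A3 93.
U+06B7: 2-byte form → DA B7.
U+00BE: 2-byte form → C2 BE.
U+10318: 4-byte form → F0 90 8C 98.
U+883F: 3-byte form → E8 A0 BF.
U+110D: 3-byte form → E1 84 8D.
U+0770: 2-byte form → DD B0.
U+120E5: 4-byte form → F0 92 83 A5.
Concatenated (23 bytes): EC A3 93 DA B7 C2 BE F0 90 8C 98 E8 A0 BF E1 84 8D DD B0 F0 92 83 A5.

EC A3 93 DA B7 C2 BE F0 90 8C 98 E8 A0 BF E1 84 8D DD B0 F0 92 83 A5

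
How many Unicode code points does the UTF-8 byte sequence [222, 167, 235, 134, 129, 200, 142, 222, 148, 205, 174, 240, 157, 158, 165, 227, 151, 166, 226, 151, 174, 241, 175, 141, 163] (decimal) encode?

Byte at offset 0: 0xDE = 11011110 → 2-byte char (#1). Advance 2.
Byte at offset 2: 0xEB = 11101011 → 3-byte char (#2). Advance 3.
Byte at offset 5: 0xC8 = 11001000 → 2-byte char (#3). Advance 2.
Byte at offset 7: 0xDE = 11011110 → 2-byte char (#4). Advance 2.
Byte at offset 9: 0xCD = 11001101 → 2-byte char (#5). Advance 2.
Byte at offset 11: 0xF0 = 11110000 → 4-byte char (#6). Advance 4.
Byte at offset 15: 0xE3 = 11100011 → 3-byte char (#7). Advance 3.
Byte at offset 18: 0xE2 = 11100010 → 3-byte char (#8). Advance 3.
Byte at offset 21: 0xF1 = 11110001 → 4-byte char (#9). Advance 4.
Reached end at offset 25 after 9 code points.

9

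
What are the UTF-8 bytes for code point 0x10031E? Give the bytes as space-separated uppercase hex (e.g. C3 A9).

U+10031E = 0x10031E = 1049374 decimal. In range U+10000–U+10FFFF → 4-byte form: 11110xxx 10xxxxxx 10xxxxxx 10xxxxxx.
Binary (21 bits): 100000000001100011110.
Split 3+6+6+6: 100 | 000000 | 001100 | 011110.
Byte 1: 11110100 = 0xF4.
Byte 2: 10000000 = 0x80.
Byte 3: 10001100 = 0x8C.
Byte 4: 10011110 = 0x9E.

F4 80 8C 9E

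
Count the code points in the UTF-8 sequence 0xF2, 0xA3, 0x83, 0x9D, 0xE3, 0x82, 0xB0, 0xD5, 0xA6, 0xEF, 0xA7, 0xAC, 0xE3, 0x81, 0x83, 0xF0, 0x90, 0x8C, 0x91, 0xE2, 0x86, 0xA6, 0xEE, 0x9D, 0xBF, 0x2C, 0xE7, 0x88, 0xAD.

10

Byte at offset 0: 0xF2 = 11110010 → 4-byte char (#1). Advance 4.
Byte at offset 4: 0xE3 = 11100011 → 3-byte char (#2). Advance 3.
Byte at offset 7: 0xD5 = 11010101 → 2-byte char (#3). Advance 2.
Byte at offset 9: 0xEF = 11101111 → 3-byte char (#4). Advance 3.
Byte at offset 12: 0xE3 = 11100011 → 3-byte char (#5). Advance 3.
Byte at offset 15: 0xF0 = 11110000 → 4-byte char (#6). Advance 4.
Byte at offset 19: 0xE2 = 11100010 → 3-byte char (#7). Advance 3.
Byte at offset 22: 0xEE = 11101110 → 3-byte char (#8). Advance 3.
Byte at offset 25: 0x2C = 00101100 → 1-byte char (#9). Advance 1.
Byte at offset 26: 0xE7 = 11100111 → 3-byte char (#10). Advance 3.
Reached end at offset 29 after 10 code points.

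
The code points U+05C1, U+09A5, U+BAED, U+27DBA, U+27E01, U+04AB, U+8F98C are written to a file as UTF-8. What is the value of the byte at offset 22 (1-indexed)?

0x8C

1-indexed offset 22 is 0-indexed offset 21.
U+05C1 → 2-byte form D7 81 at offsets 0–1.
U+09A5 → 3-byte form E0 A6 A5 at offsets 2–4.
U+BAED → 3-byte form EB AB AD at offsets 5–7.
U+27DBA → 4-byte form F0 A7 B6 BA at offsets 8–11.
U+27E01 → 4-byte form F0 A7 B8 81 at offsets 12–15.
U+04AB → 2-byte form D2 AB at offsets 16–17.
U+8F98C → 4-byte form F2 8F A6 8C at offsets 18–21.
Offset 21 falls in char 7's range; it's byte 4 of F2 8F A6 8C = 0x8C.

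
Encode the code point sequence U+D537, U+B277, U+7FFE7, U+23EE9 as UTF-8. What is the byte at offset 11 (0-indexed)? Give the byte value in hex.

U+D537 → 3-byte form ED 94 B7 at offsets 0–2.
U+B277 → 3-byte form EB 89 B7 at offsets 3–5.
U+7FFE7 → 4-byte form F1 BF BF A7 at offsets 6–9.
U+23EE9 → 4-byte form F0 A3 BB A9 at offsets 10–13.
Offset 11 falls in char 4's range; it's byte 2 of F0 A3 BB A9 = 0xA3.

0xA3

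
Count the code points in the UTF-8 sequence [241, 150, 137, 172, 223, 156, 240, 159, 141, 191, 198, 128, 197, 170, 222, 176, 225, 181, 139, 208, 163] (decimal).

Byte at offset 0: 0xF1 = 11110001 → 4-byte char (#1). Advance 4.
Byte at offset 4: 0xDF = 11011111 → 2-byte char (#2). Advance 2.
Byte at offset 6: 0xF0 = 11110000 → 4-byte char (#3). Advance 4.
Byte at offset 10: 0xC6 = 11000110 → 2-byte char (#4). Advance 2.
Byte at offset 12: 0xC5 = 11000101 → 2-byte char (#5). Advance 2.
Byte at offset 14: 0xDE = 11011110 → 2-byte char (#6). Advance 2.
Byte at offset 16: 0xE1 = 11100001 → 3-byte char (#7). Advance 3.
Byte at offset 19: 0xD0 = 11010000 → 2-byte char (#8). Advance 2.
Reached end at offset 21 after 8 code points.

8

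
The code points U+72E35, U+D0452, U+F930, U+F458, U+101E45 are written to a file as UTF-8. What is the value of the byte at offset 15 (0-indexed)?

0x81

U+72E35 → 4-byte form F1 B2 B8 B5 at offsets 0–3.
U+D0452 → 4-byte form F3 90 91 92 at offsets 4–7.
U+F930 → 3-byte form EF A4 B0 at offsets 8–10.
U+F458 → 3-byte form EF 91 98 at offsets 11–13.
U+101E45 → 4-byte form F4 81 B9 85 at offsets 14–17.
Offset 15 falls in char 5's range; it's byte 2 of F4 81 B9 85 = 0x81.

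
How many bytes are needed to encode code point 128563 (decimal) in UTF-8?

U+1F633 = 0x1F633. UTF-8 uses 1 byte below 0x80, 2 below 0x800, 3 below 0x10000, 4 up to 0x10FFFF. 0x1F633 is in U+10000–U+10FFFF → 4 bytes.

4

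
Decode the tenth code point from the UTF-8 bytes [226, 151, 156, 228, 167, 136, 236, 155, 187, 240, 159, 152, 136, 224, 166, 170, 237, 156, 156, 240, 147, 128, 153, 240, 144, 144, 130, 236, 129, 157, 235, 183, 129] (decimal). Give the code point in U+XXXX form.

U+BDC1

Offset 0: leading byte 0xE2 = 11100010 → 3-byte char #1 = E2 97 9C.
Offset 3: leading byte 0xE4 = 11100100 → 3-byte char #2 = E4 A7 88.
Offset 6: leading byte 0xEC = 11101100 → 3-byte char #3 = EC 9B BB.
Offset 9: leading byte 0xF0 = 11110000 → 4-byte char #4 = F0 9F 98 88.
Offset 13: leading byte 0xE0 = 11100000 → 3-byte char #5 = E0 A6 AA.
Offset 16: leading byte 0xED = 11101101 → 3-byte char #6 = ED 9C 9C.
Offset 19: leading byte 0xF0 = 11110000 → 4-byte char #7 = F0 93 80 99.
Offset 23: leading byte 0xF0 = 11110000 → 4-byte char #8 = F0 90 90 82.
Offset 27: leading byte 0xEC = 11101100 → 3-byte char #9 = EC 81 9D.
Offset 30: leading byte 0xEB = 11101011 → 3-byte char #10 = EB B7 81.
Leading byte 0xEB = 11101011 matches 1110xxxx → 3-byte sequence.
Byte 1: 0xEB = 11101011, payload 1011 (4 bits).
Byte 2: 0xB7 = 10110111 (10xxxxxx ✓), payload 110111.
Byte 3: 0x81 = 10000001 (10xxxxxx ✓), payload 000001.
Concatenate: 1011110111000001 = 0xBDC1 (16 bits → U+BDC1).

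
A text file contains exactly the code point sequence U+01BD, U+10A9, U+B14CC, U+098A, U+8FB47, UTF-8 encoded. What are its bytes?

C6 BD E1 82 A9 F2 B1 93 8C E0 A6 8A F2 8F AD 87

U+01BD: 2-byte form → C6 BD.
U+10A9: 3-byte form → E1 82 A9.
U+B14CC: 4-byte form → F2 B1 93 8C.
U+098A: 3-byte form → E0 A6 8A.
U+8FB47: 4-byte form → F2 8F AD 87.
Concatenated (16 bytes): C6 BD E1 82 A9 F2 B1 93 8C E0 A6 8A F2 8F AD 87.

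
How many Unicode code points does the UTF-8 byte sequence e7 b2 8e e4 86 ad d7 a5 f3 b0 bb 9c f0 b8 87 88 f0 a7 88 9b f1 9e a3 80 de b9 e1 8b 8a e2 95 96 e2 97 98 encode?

11

Byte at offset 0: 0xE7 = 11100111 → 3-byte char (#1). Advance 3.
Byte at offset 3: 0xE4 = 11100100 → 3-byte char (#2). Advance 3.
Byte at offset 6: 0xD7 = 11010111 → 2-byte char (#3). Advance 2.
Byte at offset 8: 0xF3 = 11110011 → 4-byte char (#4). Advance 4.
Byte at offset 12: 0xF0 = 11110000 → 4-byte char (#5). Advance 4.
Byte at offset 16: 0xF0 = 11110000 → 4-byte char (#6). Advance 4.
Byte at offset 20: 0xF1 = 11110001 → 4-byte char (#7). Advance 4.
Byte at offset 24: 0xDE = 11011110 → 2-byte char (#8). Advance 2.
Byte at offset 26: 0xE1 = 11100001 → 3-byte char (#9). Advance 3.
Byte at offset 29: 0xE2 = 11100010 → 3-byte char (#10). Advance 3.
Byte at offset 32: 0xE2 = 11100010 → 3-byte char (#11). Advance 3.
Reached end at offset 35 after 11 code points.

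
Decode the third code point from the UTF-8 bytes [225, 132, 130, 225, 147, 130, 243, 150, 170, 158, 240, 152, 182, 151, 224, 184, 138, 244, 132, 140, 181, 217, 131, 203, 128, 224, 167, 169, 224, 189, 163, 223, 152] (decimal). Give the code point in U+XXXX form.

U+D6A9E

Offset 0: leading byte 0xE1 = 11100001 → 3-byte char #1 = E1 84 82.
Offset 3: leading byte 0xE1 = 11100001 → 3-byte char #2 = E1 93 82.
Offset 6: leading byte 0xF3 = 11110011 → 4-byte char #3 = F3 96 AA 9E.
Leading byte 0xF3 = 11110011 matches 11110xxx → 4-byte sequence.
Byte 1: 0xF3 = 11110011, payload 011 (3 bits).
Byte 2: 0x96 = 10010110 (10xxxxxx ✓), payload 010110.
Byte 3: 0xAA = 10101010 (10xxxxxx ✓), payload 101010.
Byte 4: 0x9E = 10011110 (10xxxxxx ✓), payload 011110.
Concatenate: 011010110101010011110 = 0xD6A9E (21 bits → U+D6A9E).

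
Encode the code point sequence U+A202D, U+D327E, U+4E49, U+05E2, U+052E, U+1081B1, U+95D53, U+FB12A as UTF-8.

U+A202D: 4-byte form → F2 A2 80 AD.
U+D327E: 4-byte form → F3 93 89 BE.
U+4E49: 3-byte form → E4 B9 89.
U+05E2: 2-byte form → D7 A2.
U+052E: 2-byte form → D4 AE.
U+1081B1: 4-byte form → F4 88 86 B1.
U+95D53: 4-byte form → F2 95 B5 93.
U+FB12A: 4-byte form → F3 BB 84 AA.
Concatenated (27 bytes): F2 A2 80 AD F3 93 89 BE E4 B9 89 D7 A2 D4 AE F4 88 86 B1 F2 95 B5 93 F3 BB 84 AA.

F2 A2 80 AD F3 93 89 BE E4 B9 89 D7 A2 D4 AE F4 88 86 B1 F2 95 B5 93 F3 BB 84 AA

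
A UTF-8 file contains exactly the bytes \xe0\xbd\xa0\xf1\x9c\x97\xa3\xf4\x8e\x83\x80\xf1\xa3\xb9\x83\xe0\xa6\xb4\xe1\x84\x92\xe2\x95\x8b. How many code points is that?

Byte at offset 0: 0xE0 = 11100000 → 3-byte char (#1). Advance 3.
Byte at offset 3: 0xF1 = 11110001 → 4-byte char (#2). Advance 4.
Byte at offset 7: 0xF4 = 11110100 → 4-byte char (#3). Advance 4.
Byte at offset 11: 0xF1 = 11110001 → 4-byte char (#4). Advance 4.
Byte at offset 15: 0xE0 = 11100000 → 3-byte char (#5). Advance 3.
Byte at offset 18: 0xE1 = 11100001 → 3-byte char (#6). Advance 3.
Byte at offset 21: 0xE2 = 11100010 → 3-byte char (#7). Advance 3.
Reached end at offset 24 after 7 code points.

7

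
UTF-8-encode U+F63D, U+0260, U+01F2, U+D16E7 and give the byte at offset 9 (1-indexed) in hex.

1-indexed offset 9 is 0-indexed offset 8.
U+F63D → 3-byte form EF 98 BD at offsets 0–2.
U+0260 → 2-byte form C9 A0 at offsets 3–4.
U+01F2 → 2-byte form C7 B2 at offsets 5–6.
U+D16E7 → 4-byte form F3 91 9B A7 at offsets 7–10.
Offset 8 falls in char 4's range; it's byte 2 of F3 91 9B A7 = 0x91.

0x91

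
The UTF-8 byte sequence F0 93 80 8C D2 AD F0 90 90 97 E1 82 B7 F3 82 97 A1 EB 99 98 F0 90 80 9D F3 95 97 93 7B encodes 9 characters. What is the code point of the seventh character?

U+1001D

Offset 0: leading byte 0xF0 = 11110000 → 4-byte char #1 = F0 93 80 8C.
Offset 4: leading byte 0xD2 = 11010010 → 2-byte char #2 = D2 AD.
Offset 6: leading byte 0xF0 = 11110000 → 4-byte char #3 = F0 90 90 97.
Offset 10: leading byte 0xE1 = 11100001 → 3-byte char #4 = E1 82 B7.
Offset 13: leading byte 0xF3 = 11110011 → 4-byte char #5 = F3 82 97 A1.
Offset 17: leading byte 0xEB = 11101011 → 3-byte char #6 = EB 99 98.
Offset 20: leading byte 0xF0 = 11110000 → 4-byte char #7 = F0 90 80 9D.
Leading byte 0xF0 = 11110000 matches 11110xxx → 4-byte sequence.
Byte 1: 0xF0 = 11110000, payload 000 (3 bits).
Byte 2: 0x90 = 10010000 (10xxxxxx ✓), payload 010000.
Byte 3: 0x80 = 10000000 (10xxxxxx ✓), payload 000000.
Byte 4: 0x9D = 10011101 (10xxxxxx ✓), payload 011101.
Concatenate: 000010000000000011101 = 0x1001D (21 bits → U+1001D).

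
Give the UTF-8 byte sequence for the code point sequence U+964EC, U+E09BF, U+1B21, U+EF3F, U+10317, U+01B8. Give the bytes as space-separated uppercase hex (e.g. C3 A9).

U+964EC: 4-byte form → F2 96 93 AC.
U+E09BF: 4-byte form → F3 A0 A6 BF.
U+1B21: 3-byte form → E1 AC A1.
U+EF3F: 3-byte form → EE BC BF.
U+10317: 4-byte form → F0 90 8C 97.
U+01B8: 2-byte form → C6 B8.
Concatenated (20 bytes): F2 96 93 AC F3 A0 A6 BF E1 AC A1 EE BC BF F0 90 8C 97 C6 B8.

F2 96 93 AC F3 A0 A6 BF E1 AC A1 EE BC BF F0 90 8C 97 C6 B8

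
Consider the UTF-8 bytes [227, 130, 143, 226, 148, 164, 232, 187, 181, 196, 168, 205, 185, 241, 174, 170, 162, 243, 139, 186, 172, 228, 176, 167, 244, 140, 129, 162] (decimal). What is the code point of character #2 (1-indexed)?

U+2524

Offset 0: leading byte 0xE3 = 11100011 → 3-byte char #1 = E3 82 8F.
Offset 3: leading byte 0xE2 = 11100010 → 3-byte char #2 = E2 94 A4.
Leading byte 0xE2 = 11100010 matches 1110xxxx → 3-byte sequence.
Byte 1: 0xE2 = 11100010, payload 0010 (4 bits).
Byte 2: 0x94 = 10010100 (10xxxxxx ✓), payload 010100.
Byte 3: 0xA4 = 10100100 (10xxxxxx ✓), payload 100100.
Concatenate: 0010010100100100 = 0x2524 (16 bits → U+2524).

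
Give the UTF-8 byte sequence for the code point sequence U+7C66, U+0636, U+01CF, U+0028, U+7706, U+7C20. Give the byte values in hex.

U+7C66: 3-byte form → E7 B1 A6.
U+0636: 2-byte form → D8 B6.
U+01CF: 2-byte form → C7 8F.
U+0028: 1-byte form → 28.
U+7706: 3-byte form → E7 9C 86.
U+7C20: 3-byte form → E7 B0 A0.
Concatenated (14 bytes): E7 B1 A6 D8 B6 C7 8F 28 E7 9C 86 E7 B0 A0.

E7 B1 A6 D8 B6 C7 8F 28 E7 9C 86 E7 B0 A0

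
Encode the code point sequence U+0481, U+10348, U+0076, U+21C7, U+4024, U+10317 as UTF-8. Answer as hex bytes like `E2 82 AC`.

U+0481: 2-byte form → D2 81.
U+10348: 4-byte form → F0 90 8D 88.
U+0076: 1-byte form → 76.
U+21C7: 3-byte form → E2 87 87.
U+4024: 3-byte form → E4 80 A4.
U+10317: 4-byte form → F0 90 8C 97.
Concatenated (17 bytes): D2 81 F0 90 8D 88 76 E2 87 87 E4 80 A4 F0 90 8C 97.

D2 81 F0 90 8D 88 76 E2 87 87 E4 80 A4 F0 90 8C 97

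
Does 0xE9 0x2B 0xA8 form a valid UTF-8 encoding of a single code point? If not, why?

Leading byte 0xE9 = 11101001 → 3-byte form.
Byte 2 is 0x2B = 00101011, which is not 10xxxxxx — expected a continuation byte.

invalid (non-continuation byte where continuation expected)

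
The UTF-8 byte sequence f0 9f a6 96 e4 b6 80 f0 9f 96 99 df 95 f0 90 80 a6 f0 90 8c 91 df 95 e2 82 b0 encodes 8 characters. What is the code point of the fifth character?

U+10026

Offset 0: leading byte 0xF0 = 11110000 → 4-byte char #1 = F0 9F A6 96.
Offset 4: leading byte 0xE4 = 11100100 → 3-byte char #2 = E4 B6 80.
Offset 7: leading byte 0xF0 = 11110000 → 4-byte char #3 = F0 9F 96 99.
Offset 11: leading byte 0xDF = 11011111 → 2-byte char #4 = DF 95.
Offset 13: leading byte 0xF0 = 11110000 → 4-byte char #5 = F0 90 80 A6.
Leading byte 0xF0 = 11110000 matches 11110xxx → 4-byte sequence.
Byte 1: 0xF0 = 11110000, payload 000 (3 bits).
Byte 2: 0x90 = 10010000 (10xxxxxx ✓), payload 010000.
Byte 3: 0x80 = 10000000 (10xxxxxx ✓), payload 000000.
Byte 4: 0xA6 = 10100110 (10xxxxxx ✓), payload 100110.
Concatenate: 000010000000000100110 = 0x10026 (21 bits → U+10026).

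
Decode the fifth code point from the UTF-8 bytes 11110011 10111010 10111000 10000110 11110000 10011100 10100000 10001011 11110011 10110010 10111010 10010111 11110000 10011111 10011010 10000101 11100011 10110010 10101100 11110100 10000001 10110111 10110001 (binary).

Offset 0: leading byte 0xF3 = 11110011 → 4-byte char #1 = F3 BA B8 86.
Offset 4: leading byte 0xF0 = 11110000 → 4-byte char #2 = F0 9C A0 8B.
Offset 8: leading byte 0xF3 = 11110011 → 4-byte char #3 = F3 B2 BA 97.
Offset 12: leading byte 0xF0 = 11110000 → 4-byte char #4 = F0 9F 9A 85.
Offset 16: leading byte 0xE3 = 11100011 → 3-byte char #5 = E3 B2 AC.
Leading byte 0xE3 = 11100011 matches 1110xxxx → 3-byte sequence.
Byte 1: 0xE3 = 11100011, payload 0011 (4 bits).
Byte 2: 0xB2 = 10110010 (10xxxxxx ✓), payload 110010.
Byte 3: 0xAC = 10101100 (10xxxxxx ✓), payload 101100.
Concatenate: 0011110010101100 = 0x3CAC (16 bits → U+3CAC).

U+3CAC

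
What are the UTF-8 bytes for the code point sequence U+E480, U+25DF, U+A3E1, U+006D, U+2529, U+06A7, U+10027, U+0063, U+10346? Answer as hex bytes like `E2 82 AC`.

U+E480: 3-byte form → EE 92 80.
U+25DF: 3-byte form → E2 97 9F.
U+A3E1: 3-byte form → EA 8F A1.
U+006D: 1-byte form → 6D.
U+2529: 3-byte form → E2 94 A9.
U+06A7: 2-byte form → DA A7.
U+10027: 4-byte form → F0 90 80 A7.
U+0063: 1-byte form → 63.
U+10346: 4-byte form → F0 90 8D 86.
Concatenated (24 bytes): EE 92 80 E2 97 9F EA 8F A1 6D E2 94 A9 DA A7 F0 90 80 A7 63 F0 90 8D 86.

EE 92 80 E2 97 9F EA 8F A1 6D E2 94 A9 DA A7 F0 90 80 A7 63 F0 90 8D 86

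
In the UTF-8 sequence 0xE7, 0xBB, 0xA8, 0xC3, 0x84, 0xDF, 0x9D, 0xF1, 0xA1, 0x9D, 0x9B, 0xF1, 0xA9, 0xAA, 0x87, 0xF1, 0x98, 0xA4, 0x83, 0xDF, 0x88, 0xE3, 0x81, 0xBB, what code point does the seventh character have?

U+07C8

Offset 0: leading byte 0xE7 = 11100111 → 3-byte char #1 = E7 BB A8.
Offset 3: leading byte 0xC3 = 11000011 → 2-byte char #2 = C3 84.
Offset 5: leading byte 0xDF = 11011111 → 2-byte char #3 = DF 9D.
Offset 7: leading byte 0xF1 = 11110001 → 4-byte char #4 = F1 A1 9D 9B.
Offset 11: leading byte 0xF1 = 11110001 → 4-byte char #5 = F1 A9 AA 87.
Offset 15: leading byte 0xF1 = 11110001 → 4-byte char #6 = F1 98 A4 83.
Offset 19: leading byte 0xDF = 11011111 → 2-byte char #7 = DF 88.
Leading byte 0xDF = 11011111 matches 110xxxxx → 2-byte sequence.
Byte 1: 0xDF = 11011111, payload 11111 (5 bits).
Byte 2: 0x88 = 10001000 (10xxxxxx ✓), payload 001000.
Concatenate: 11111001000 = 0x7C8 (11 bits → U+07C8).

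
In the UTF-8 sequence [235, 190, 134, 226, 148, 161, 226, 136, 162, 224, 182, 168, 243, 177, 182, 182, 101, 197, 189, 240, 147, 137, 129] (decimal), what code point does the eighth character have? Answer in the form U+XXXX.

Offset 0: leading byte 0xEB = 11101011 → 3-byte char #1 = EB BE 86.
Offset 3: leading byte 0xE2 = 11100010 → 3-byte char #2 = E2 94 A1.
Offset 6: leading byte 0xE2 = 11100010 → 3-byte char #3 = E2 88 A2.
Offset 9: leading byte 0xE0 = 11100000 → 3-byte char #4 = E0 B6 A8.
Offset 12: leading byte 0xF3 = 11110011 → 4-byte char #5 = F3 B1 B6 B6.
Offset 16: leading byte 0x65 = 01100101 → 1-byte char #6 = 65.
Offset 17: leading byte 0xC5 = 11000101 → 2-byte char #7 = C5 BD.
Offset 19: leading byte 0xF0 = 11110000 → 4-byte char #8 = F0 93 89 81.
Leading byte 0xF0 = 11110000 matches 11110xxx → 4-byte sequence.
Byte 1: 0xF0 = 11110000, payload 000 (3 bits).
Byte 2: 0x93 = 10010011 (10xxxxxx ✓), payload 010011.
Byte 3: 0x89 = 10001001 (10xxxxxx ✓), payload 001001.
Byte 4: 0x81 = 10000001 (10xxxxxx ✓), payload 000001.
Concatenate: 000010011001001000001 = 0x13241 (21 bits → U+13241).

U+13241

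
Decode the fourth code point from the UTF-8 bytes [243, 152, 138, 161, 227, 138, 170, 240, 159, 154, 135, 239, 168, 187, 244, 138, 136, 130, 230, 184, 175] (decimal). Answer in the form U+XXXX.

Offset 0: leading byte 0xF3 = 11110011 → 4-byte char #1 = F3 98 8A A1.
Offset 4: leading byte 0xE3 = 11100011 → 3-byte char #2 = E3 8A AA.
Offset 7: leading byte 0xF0 = 11110000 → 4-byte char #3 = F0 9F 9A 87.
Offset 11: leading byte 0xEF = 11101111 → 3-byte char #4 = EF A8 BB.
Leading byte 0xEF = 11101111 matches 1110xxxx → 3-byte sequence.
Byte 1: 0xEF = 11101111, payload 1111 (4 bits).
Byte 2: 0xA8 = 10101000 (10xxxxxx ✓), payload 101000.
Byte 3: 0xBB = 10111011 (10xxxxxx ✓), payload 111011.
Concatenate: 1111101000111011 = 0xFA3B (16 bits → U+FA3B).

U+FA3B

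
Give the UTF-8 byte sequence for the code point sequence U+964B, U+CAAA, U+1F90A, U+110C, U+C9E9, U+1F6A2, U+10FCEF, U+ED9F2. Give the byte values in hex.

E9 99 8B EC AA AA F0 9F A4 8A E1 84 8C EC A7 A9 F0 9F 9A A2 F4 8F B3 AF F3 AD A7 B2

U+964B: 3-byte form → E9 99 8B.
U+CAAA: 3-byte form → EC AA AA.
U+1F90A: 4-byte form → F0 9F A4 8A.
U+110C: 3-byte form → E1 84 8C.
U+C9E9: 3-byte form → EC A7 A9.
U+1F6A2: 4-byte form → F0 9F 9A A2.
U+10FCEF: 4-byte form → F4 8F B3 AF.
U+ED9F2: 4-byte form → F3 AD A7 B2.
Concatenated (28 bytes): E9 99 8B EC AA AA F0 9F A4 8A E1 84 8C EC A7 A9 F0 9F 9A A2 F4 8F B3 AF F3 AD A7 B2.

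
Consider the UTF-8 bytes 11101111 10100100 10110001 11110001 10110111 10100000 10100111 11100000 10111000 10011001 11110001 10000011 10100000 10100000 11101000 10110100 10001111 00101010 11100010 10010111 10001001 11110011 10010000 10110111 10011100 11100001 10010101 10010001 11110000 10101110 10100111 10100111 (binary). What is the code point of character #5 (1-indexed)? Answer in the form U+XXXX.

Offset 0: leading byte 0xEF = 11101111 → 3-byte char #1 = EF A4 B1.
Offset 3: leading byte 0xF1 = 11110001 → 4-byte char #2 = F1 B7 A0 A7.
Offset 7: leading byte 0xE0 = 11100000 → 3-byte char #3 = E0 B8 99.
Offset 10: leading byte 0xF1 = 11110001 → 4-byte char #4 = F1 83 A0 A0.
Offset 14: leading byte 0xE8 = 11101000 → 3-byte char #5 = E8 B4 8F.
Leading byte 0xE8 = 11101000 matches 1110xxxx → 3-byte sequence.
Byte 1: 0xE8 = 11101000, payload 1000 (4 bits).
Byte 2: 0xB4 = 10110100 (10xxxxxx ✓), payload 110100.
Byte 3: 0x8F = 10001111 (10xxxxxx ✓), payload 001111.
Concatenate: 1000110100001111 = 0x8D0F (16 bits → U+8D0F).

U+8D0F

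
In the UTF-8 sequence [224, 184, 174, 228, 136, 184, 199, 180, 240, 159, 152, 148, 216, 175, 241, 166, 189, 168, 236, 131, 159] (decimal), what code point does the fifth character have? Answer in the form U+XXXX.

U+062F

Offset 0: leading byte 0xE0 = 11100000 → 3-byte char #1 = E0 B8 AE.
Offset 3: leading byte 0xE4 = 11100100 → 3-byte char #2 = E4 88 B8.
Offset 6: leading byte 0xC7 = 11000111 → 2-byte char #3 = C7 B4.
Offset 8: leading byte 0xF0 = 11110000 → 4-byte char #4 = F0 9F 98 94.
Offset 12: leading byte 0xD8 = 11011000 → 2-byte char #5 = D8 AF.
Leading byte 0xD8 = 11011000 matches 110xxxxx → 2-byte sequence.
Byte 1: 0xD8 = 11011000, payload 11000 (5 bits).
Byte 2: 0xAF = 10101111 (10xxxxxx ✓), payload 101111.
Concatenate: 11000101111 = 0x62F (11 bits → U+062F).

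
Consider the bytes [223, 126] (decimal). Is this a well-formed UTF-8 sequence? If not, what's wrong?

invalid (non-continuation byte where continuation expected)

Leading byte 0xDF = 11011111 → 2-byte form.
Byte 2 is 0x7E = 01111110, which is not 10xxxxxx — expected a continuation byte.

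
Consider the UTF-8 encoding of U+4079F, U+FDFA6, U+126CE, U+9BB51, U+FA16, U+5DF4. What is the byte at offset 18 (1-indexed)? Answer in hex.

0xA8

1-indexed offset 18 is 0-indexed offset 17.
U+4079F → 4-byte form F1 80 9E 9F at offsets 0–3.
U+FDFA6 → 4-byte form F3 BD BE A6 at offsets 4–7.
U+126CE → 4-byte form F0 92 9B 8E at offsets 8–11.
U+9BB51 → 4-byte form F2 9B AD 91 at offsets 12–15.
U+FA16 → 3-byte form EF A8 96 at offsets 16–18.
Offset 17 falls in char 5's range; it's byte 2 of EF A8 96 = 0xA8.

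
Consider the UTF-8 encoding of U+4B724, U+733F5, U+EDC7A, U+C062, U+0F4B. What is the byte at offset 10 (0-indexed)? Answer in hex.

0xB1

U+4B724 → 4-byte form F1 8B 9C A4 at offsets 0–3.
U+733F5 → 4-byte form F1 B3 8F B5 at offsets 4–7.
U+EDC7A → 4-byte form F3 AD B1 BA at offsets 8–11.
Offset 10 falls in char 3's range; it's byte 3 of F3 AD B1 BA = 0xB1.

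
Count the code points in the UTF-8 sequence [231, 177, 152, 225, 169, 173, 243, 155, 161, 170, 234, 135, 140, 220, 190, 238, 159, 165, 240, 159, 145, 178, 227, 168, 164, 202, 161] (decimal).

9

Byte at offset 0: 0xE7 = 11100111 → 3-byte char (#1). Advance 3.
Byte at offset 3: 0xE1 = 11100001 → 3-byte char (#2). Advance 3.
Byte at offset 6: 0xF3 = 11110011 → 4-byte char (#3). Advance 4.
Byte at offset 10: 0xEA = 11101010 → 3-byte char (#4). Advance 3.
Byte at offset 13: 0xDC = 11011100 → 2-byte char (#5). Advance 2.
Byte at offset 15: 0xEE = 11101110 → 3-byte char (#6). Advance 3.
Byte at offset 18: 0xF0 = 11110000 → 4-byte char (#7). Advance 4.
Byte at offset 22: 0xE3 = 11100011 → 3-byte char (#8). Advance 3.
Byte at offset 25: 0xCA = 11001010 → 2-byte char (#9). Advance 2.
Reached end at offset 27 after 9 code points.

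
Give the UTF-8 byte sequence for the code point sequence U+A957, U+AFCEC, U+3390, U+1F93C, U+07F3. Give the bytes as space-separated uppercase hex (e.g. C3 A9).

U+A957: 3-byte form → EA A5 97.
U+AFCEC: 4-byte form → F2 AF B3 AC.
U+3390: 3-byte form → E3 8E 90.
U+1F93C: 4-byte form → F0 9F A4 BC.
U+07F3: 2-byte form → DF B3.
Concatenated (16 bytes): EA A5 97 F2 AF B3 AC E3 8E 90 F0 9F A4 BC DF B3.

EA A5 97 F2 AF B3 AC E3 8E 90 F0 9F A4 BC DF B3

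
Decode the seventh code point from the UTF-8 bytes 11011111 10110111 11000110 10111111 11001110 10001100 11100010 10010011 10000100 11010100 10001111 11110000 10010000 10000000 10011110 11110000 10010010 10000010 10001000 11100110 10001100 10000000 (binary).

Offset 0: leading byte 0xDF = 11011111 → 2-byte char #1 = DF B7.
Offset 2: leading byte 0xC6 = 11000110 → 2-byte char #2 = C6 BF.
Offset 4: leading byte 0xCE = 11001110 → 2-byte char #3 = CE 8C.
Offset 6: leading byte 0xE2 = 11100010 → 3-byte char #4 = E2 93 84.
Offset 9: leading byte 0xD4 = 11010100 → 2-byte char #5 = D4 8F.
Offset 11: leading byte 0xF0 = 11110000 → 4-byte char #6 = F0 90 80 9E.
Offset 15: leading byte 0xF0 = 11110000 → 4-byte char #7 = F0 92 82 88.
Leading byte 0xF0 = 11110000 matches 11110xxx → 4-byte sequence.
Byte 1: 0xF0 = 11110000, payload 000 (3 bits).
Byte 2: 0x92 = 10010010 (10xxxxxx ✓), payload 010010.
Byte 3: 0x82 = 10000010 (10xxxxxx ✓), payload 000010.
Byte 4: 0x88 = 10001000 (10xxxxxx ✓), payload 001000.
Concatenate: 000010010000010001000 = 0x12088 (21 bits → U+12088).

U+12088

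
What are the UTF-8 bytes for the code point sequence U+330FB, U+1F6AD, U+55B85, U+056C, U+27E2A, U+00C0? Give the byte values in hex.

F0 B3 83 BB F0 9F 9A AD F1 95 AE 85 D5 AC F0 A7 B8 AA C3 80

U+330FB: 4-byte form → F0 B3 83 BB.
U+1F6AD: 4-byte form → F0 9F 9A AD.
U+55B85: 4-byte form → F1 95 AE 85.
U+056C: 2-byte form → D5 AC.
U+27E2A: 4-byte form → F0 A7 B8 AA.
U+00C0: 2-byte form → C3 80.
Concatenated (20 bytes): F0 B3 83 BB F0 9F 9A AD F1 95 AE 85 D5 AC F0 A7 B8 AA C3 80.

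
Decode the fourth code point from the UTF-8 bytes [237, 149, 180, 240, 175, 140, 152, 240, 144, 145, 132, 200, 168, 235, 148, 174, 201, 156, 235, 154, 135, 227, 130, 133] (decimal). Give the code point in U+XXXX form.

U+0228

Offset 0: leading byte 0xED = 11101101 → 3-byte char #1 = ED 95 B4.
Offset 3: leading byte 0xF0 = 11110000 → 4-byte char #2 = F0 AF 8C 98.
Offset 7: leading byte 0xF0 = 11110000 → 4-byte char #3 = F0 90 91 84.
Offset 11: leading byte 0xC8 = 11001000 → 2-byte char #4 = C8 A8.
Leading byte 0xC8 = 11001000 matches 110xxxxx → 2-byte sequence.
Byte 1: 0xC8 = 11001000, payload 01000 (5 bits).
Byte 2: 0xA8 = 10101000 (10xxxxxx ✓), payload 101000.
Concatenate: 01000101000 = 0x228 (11 bits → U+0228).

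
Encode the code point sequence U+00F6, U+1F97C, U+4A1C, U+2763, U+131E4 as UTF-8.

U+00F6: 2-byte form → C3 B6.
U+1F97C: 4-byte form → F0 9F A5 BC.
U+4A1C: 3-byte form → E4 A8 9C.
U+2763: 3-byte form → E2 9D A3.
U+131E4: 4-byte form → F0 93 87 A4.
Concatenated (16 bytes): C3 B6 F0 9F A5 BC E4 A8 9C E2 9D A3 F0 93 87 A4.

C3 B6 F0 9F A5 BC E4 A8 9C E2 9D A3 F0 93 87 A4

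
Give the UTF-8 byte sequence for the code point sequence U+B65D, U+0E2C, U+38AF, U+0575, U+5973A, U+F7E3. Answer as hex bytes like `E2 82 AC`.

EB 99 9D E0 B8 AC E3 A2 AF D5 B5 F1 99 9C BA EF 9F A3

U+B65D: 3-byte form → EB 99 9D.
U+0E2C: 3-byte form → E0 B8 AC.
U+38AF: 3-byte form → E3 A2 AF.
U+0575: 2-byte form → D5 B5.
U+5973A: 4-byte form → F1 99 9C BA.
U+F7E3: 3-byte form → EF 9F A3.
Concatenated (18 bytes): EB 99 9D E0 B8 AC E3 A2 AF D5 B5 F1 99 9C BA EF 9F A3.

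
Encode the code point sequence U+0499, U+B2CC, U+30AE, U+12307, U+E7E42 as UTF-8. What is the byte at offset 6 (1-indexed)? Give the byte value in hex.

0xE3

1-indexed offset 6 is 0-indexed offset 5.
U+0499 → 2-byte form D2 99 at offsets 0–1.
U+B2CC → 3-byte form EB 8B 8C at offsets 2–4.
U+30AE → 3-byte form E3 82 AE at offsets 5–7.
Offset 5 falls in char 3's range; it's byte 1 of E3 82 AE = 0xE3.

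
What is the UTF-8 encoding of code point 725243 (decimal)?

U+B10FB = 0xB10FB = 725243 decimal. In range U+10000–U+10FFFF → 4-byte form: 11110xxx 10xxxxxx 10xxxxxx 10xxxxxx.
Binary (21 bits): 010110001000011111011.
Split 3+6+6+6: 010 | 110001 | 000011 | 111011.
Byte 1: 11110010 = 0xF2.
Byte 2: 10110001 = 0xB1.
Byte 3: 10000011 = 0x83.
Byte 4: 10111011 = 0xBB.

F2 B1 83 BB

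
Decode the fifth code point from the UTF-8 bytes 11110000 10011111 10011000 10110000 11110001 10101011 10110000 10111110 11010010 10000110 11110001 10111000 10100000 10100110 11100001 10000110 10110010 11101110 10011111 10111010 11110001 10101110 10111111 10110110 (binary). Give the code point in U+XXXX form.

Offset 0: leading byte 0xF0 = 11110000 → 4-byte char #1 = F0 9F 98 B0.
Offset 4: leading byte 0xF1 = 11110001 → 4-byte char #2 = F1 AB B0 BE.
Offset 8: leading byte 0xD2 = 11010010 → 2-byte char #3 = D2 86.
Offset 10: leading byte 0xF1 = 11110001 → 4-byte char #4 = F1 B8 A0 A6.
Offset 14: leading byte 0xE1 = 11100001 → 3-byte char #5 = E1 86 B2.
Leading byte 0xE1 = 11100001 matches 1110xxxx → 3-byte sequence.
Byte 1: 0xE1 = 11100001, payload 0001 (4 bits).
Byte 2: 0x86 = 10000110 (10xxxxxx ✓), payload 000110.
Byte 3: 0xB2 = 10110010 (10xxxxxx ✓), payload 110010.
Concatenate: 0001000110110010 = 0x11B2 (16 bits → U+11B2).

U+11B2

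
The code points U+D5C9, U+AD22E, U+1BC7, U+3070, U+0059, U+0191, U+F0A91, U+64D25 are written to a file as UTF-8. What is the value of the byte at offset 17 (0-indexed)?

0xB0

U+D5C9 → 3-byte form ED 97 89 at offsets 0–2.
U+AD22E → 4-byte form F2 AD 88 AE at offsets 3–6.
U+1BC7 → 3-byte form E1 AF 87 at offsets 7–9.
U+3070 → 3-byte form E3 81 B0 at offsets 10–12.
U+0059 → 1-byte form 59 at offsets 13–13.
U+0191 → 2-byte form C6 91 at offsets 14–15.
U+F0A91 → 4-byte form F3 B0 AA 91 at offsets 16–19.
Offset 17 falls in char 7's range; it's byte 2 of F3 B0 AA 91 = 0xB0.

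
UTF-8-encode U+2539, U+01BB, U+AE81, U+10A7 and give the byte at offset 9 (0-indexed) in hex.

U+2539 → 3-byte form E2 94 B9 at offsets 0–2.
U+01BB → 2-byte form C6 BB at offsets 3–4.
U+AE81 → 3-byte form EA BA 81 at offsets 5–7.
U+10A7 → 3-byte form E1 82 A7 at offsets 8–10.
Offset 9 falls in char 4's range; it's byte 2 of E1 82 A7 = 0x82.

0x82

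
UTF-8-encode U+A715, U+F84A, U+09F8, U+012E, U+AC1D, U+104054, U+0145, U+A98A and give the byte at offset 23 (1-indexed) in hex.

0x8A

1-indexed offset 23 is 0-indexed offset 22.
U+A715 → 3-byte form EA 9C 95 at offsets 0–2.
U+F84A → 3-byte form EF A1 8A at offsets 3–5.
U+09F8 → 3-byte form E0 A7 B8 at offsets 6–8.
U+012E → 2-byte form C4 AE at offsets 9–10.
U+AC1D → 3-byte form EA B0 9D at offsets 11–13.
U+104054 → 4-byte form F4 84 81 94 at offsets 14–17.
U+0145 → 2-byte form C5 85 at offsets 18–19.
U+A98A → 3-byte form EA A6 8A at offsets 20–22.
Offset 22 falls in char 8's range; it's byte 3 of EA A6 8A = 0x8A.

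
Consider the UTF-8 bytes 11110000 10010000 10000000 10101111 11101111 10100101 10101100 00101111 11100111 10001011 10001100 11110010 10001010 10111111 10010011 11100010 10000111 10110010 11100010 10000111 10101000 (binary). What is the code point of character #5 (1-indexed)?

Offset 0: leading byte 0xF0 = 11110000 → 4-byte char #1 = F0 90 80 AF.
Offset 4: leading byte 0xEF = 11101111 → 3-byte char #2 = EF A5 AC.
Offset 7: leading byte 0x2F = 00101111 → 1-byte char #3 = 2F.
Offset 8: leading byte 0xE7 = 11100111 → 3-byte char #4 = E7 8B 8C.
Offset 11: leading byte 0xF2 = 11110010 → 4-byte char #5 = F2 8A BF 93.
Leading byte 0xF2 = 11110010 matches 11110xxx → 4-byte sequence.
Byte 1: 0xF2 = 11110010, payload 010 (3 bits).
Byte 2: 0x8A = 10001010 (10xxxxxx ✓), payload 001010.
Byte 3: 0xBF = 10111111 (10xxxxxx ✓), payload 111111.
Byte 4: 0x93 = 10010011 (10xxxxxx ✓), payload 010011.
Concatenate: 010001010111111010011 = 0x8AFD3 (21 bits → U+8AFD3).

U+8AFD3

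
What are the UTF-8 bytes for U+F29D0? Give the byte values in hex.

F3 B2 A7 90

U+F29D0 = 0xF29D0 = 993744 decimal. In range U+10000–U+10FFFF → 4-byte form: 11110xxx 10xxxxxx 10xxxxxx 10xxxxxx.
Binary (21 bits): 011110010100111010000.
Split 3+6+6+6: 011 | 110010 | 100111 | 010000.
Byte 1: 11110011 = 0xF3.
Byte 2: 10110010 = 0xB2.
Byte 3: 10100111 = 0xA7.
Byte 4: 10010000 = 0x90.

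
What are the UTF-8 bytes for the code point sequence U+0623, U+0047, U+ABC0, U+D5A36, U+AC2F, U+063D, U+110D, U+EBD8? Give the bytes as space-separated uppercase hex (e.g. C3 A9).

U+0623: 2-byte form → D8 A3.
U+0047: 1-byte form → 47.
U+ABC0: 3-byte form → EA AF 80.
U+D5A36: 4-byte form → F3 95 A8 B6.
U+AC2F: 3-byte form → EA B0 AF.
U+063D: 2-byte form → D8 BD.
U+110D: 3-byte form → E1 84 8D.
U+EBD8: 3-byte form → EE AF 98.
Concatenated (21 bytes): D8 A3 47 EA AF 80 F3 95 A8 B6 EA B0 AF D8 BD E1 84 8D EE AF 98.

D8 A3 47 EA AF 80 F3 95 A8 B6 EA B0 AF D8 BD E1 84 8D EE AF 98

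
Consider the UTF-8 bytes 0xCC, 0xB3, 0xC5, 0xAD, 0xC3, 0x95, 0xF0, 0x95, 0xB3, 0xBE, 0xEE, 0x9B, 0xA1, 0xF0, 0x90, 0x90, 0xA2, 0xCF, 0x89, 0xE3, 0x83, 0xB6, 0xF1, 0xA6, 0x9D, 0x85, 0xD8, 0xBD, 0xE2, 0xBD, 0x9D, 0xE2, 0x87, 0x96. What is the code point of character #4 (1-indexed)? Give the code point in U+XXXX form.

Offset 0: leading byte 0xCC = 11001100 → 2-byte char #1 = CC B3.
Offset 2: leading byte 0xC5 = 11000101 → 2-byte char #2 = C5 AD.
Offset 4: leading byte 0xC3 = 11000011 → 2-byte char #3 = C3 95.
Offset 6: leading byte 0xF0 = 11110000 → 4-byte char #4 = F0 95 B3 BE.
Leading byte 0xF0 = 11110000 matches 11110xxx → 4-byte sequence.
Byte 1: 0xF0 = 11110000, payload 000 (3 bits).
Byte 2: 0x95 = 10010101 (10xxxxxx ✓), payload 010101.
Byte 3: 0xB3 = 10110011 (10xxxxxx ✓), payload 110011.
Byte 4: 0xBE = 10111110 (10xxxxxx ✓), payload 111110.
Concatenate: 000010101110011111110 = 0x15CFE (21 bits → U+15CFE).

U+15CFE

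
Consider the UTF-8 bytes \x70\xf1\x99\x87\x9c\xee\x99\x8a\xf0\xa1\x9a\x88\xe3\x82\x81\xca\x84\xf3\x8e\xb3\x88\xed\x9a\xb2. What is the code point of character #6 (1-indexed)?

Offset 0: leading byte 0x70 = 01110000 → 1-byte char #1 = 70.
Offset 1: leading byte 0xF1 = 11110001 → 4-byte char #2 = F1 99 87 9C.
Offset 5: leading byte 0xEE = 11101110 → 3-byte char #3 = EE 99 8A.
Offset 8: leading byte 0xF0 = 11110000 → 4-byte char #4 = F0 A1 9A 88.
Offset 12: leading byte 0xE3 = 11100011 → 3-byte char #5 = E3 82 81.
Offset 15: leading byte 0xCA = 11001010 → 2-byte char #6 = CA 84.
Leading byte 0xCA = 11001010 matches 110xxxxx → 2-byte sequence.
Byte 1: 0xCA = 11001010, payload 01010 (5 bits).
Byte 2: 0x84 = 10000100 (10xxxxxx ✓), payload 000100.
Concatenate: 01010000100 = 0x284 (11 bits → U+0284).

U+0284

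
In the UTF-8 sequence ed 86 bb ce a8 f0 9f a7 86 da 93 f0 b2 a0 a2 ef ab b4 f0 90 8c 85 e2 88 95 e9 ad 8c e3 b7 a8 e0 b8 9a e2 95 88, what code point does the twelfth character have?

U+2548

Offset 0: leading byte 0xED = 11101101 → 3-byte char #1 = ED 86 BB.
Offset 3: leading byte 0xCE = 11001110 → 2-byte char #2 = CE A8.
Offset 5: leading byte 0xF0 = 11110000 → 4-byte char #3 = F0 9F A7 86.
Offset 9: leading byte 0xDA = 11011010 → 2-byte char #4 = DA 93.
Offset 11: leading byte 0xF0 = 11110000 → 4-byte char #5 = F0 B2 A0 A2.
Offset 15: leading byte 0xEF = 11101111 → 3-byte char #6 = EF AB B4.
Offset 18: leading byte 0xF0 = 11110000 → 4-byte char #7 = F0 90 8C 85.
Offset 22: leading byte 0xE2 = 11100010 → 3-byte char #8 = E2 88 95.
Offset 25: leading byte 0xE9 = 11101001 → 3-byte char #9 = E9 AD 8C.
Offset 28: leading byte 0xE3 = 11100011 → 3-byte char #10 = E3 B7 A8.
Offset 31: leading byte 0xE0 = 11100000 → 3-byte char #11 = E0 B8 9A.
Offset 34: leading byte 0xE2 = 11100010 → 3-byte char #12 = E2 95 88.
Leading byte 0xE2 = 11100010 matches 1110xxxx → 3-byte sequence.
Byte 1: 0xE2 = 11100010, payload 0010 (4 bits).
Byte 2: 0x95 = 10010101 (10xxxxxx ✓), payload 010101.
Byte 3: 0x88 = 10001000 (10xxxxxx ✓), payload 001000.
Concatenate: 0010010101001000 = 0x2548 (16 bits → U+2548).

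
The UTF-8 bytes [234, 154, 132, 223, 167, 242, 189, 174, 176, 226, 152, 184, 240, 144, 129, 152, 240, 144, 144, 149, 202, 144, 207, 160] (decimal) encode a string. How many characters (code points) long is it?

8

Byte at offset 0: 0xEA = 11101010 → 3-byte char (#1). Advance 3.
Byte at offset 3: 0xDF = 11011111 → 2-byte char (#2). Advance 2.
Byte at offset 5: 0xF2 = 11110010 → 4-byte char (#3). Advance 4.
Byte at offset 9: 0xE2 = 11100010 → 3-byte char (#4). Advance 3.
Byte at offset 12: 0xF0 = 11110000 → 4-byte char (#5). Advance 4.
Byte at offset 16: 0xF0 = 11110000 → 4-byte char (#6). Advance 4.
Byte at offset 20: 0xCA = 11001010 → 2-byte char (#7). Advance 2.
Byte at offset 22: 0xCF = 11001111 → 2-byte char (#8). Advance 2.
Reached end at offset 24 after 8 code points.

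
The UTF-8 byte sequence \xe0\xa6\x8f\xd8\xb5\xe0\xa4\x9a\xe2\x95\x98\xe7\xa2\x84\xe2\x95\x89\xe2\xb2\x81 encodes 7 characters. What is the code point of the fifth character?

U+7884

Offset 0: leading byte 0xE0 = 11100000 → 3-byte char #1 = E0 A6 8F.
Offset 3: leading byte 0xD8 = 11011000 → 2-byte char #2 = D8 B5.
Offset 5: leading byte 0xE0 = 11100000 → 3-byte char #3 = E0 A4 9A.
Offset 8: leading byte 0xE2 = 11100010 → 3-byte char #4 = E2 95 98.
Offset 11: leading byte 0xE7 = 11100111 → 3-byte char #5 = E7 A2 84.
Leading byte 0xE7 = 11100111 matches 1110xxxx → 3-byte sequence.
Byte 1: 0xE7 = 11100111, payload 0111 (4 bits).
Byte 2: 0xA2 = 10100010 (10xxxxxx ✓), payload 100010.
Byte 3: 0x84 = 10000100 (10xxxxxx ✓), payload 000100.
Concatenate: 0111100010000100 = 0x7884 (16 bits → U+7884).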